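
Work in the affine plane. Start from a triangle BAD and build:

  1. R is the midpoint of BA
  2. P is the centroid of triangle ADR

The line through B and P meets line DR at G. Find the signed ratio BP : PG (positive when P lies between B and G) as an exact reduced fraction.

Assign B = (0, 0), A = (1, 0), D = (0, 1) — the answer is frame-independent, so this choice is without loss of generality.
1. R is the midpoint of BA ⇒ R = (1/2, 0)
2. P is the centroid of triangle ADR ⇒ P = (1/2, 1/3)
line BP meets DR at G = (3/8, 1/4)
P = B + t·(G−B) with t = 4/3, so BP:PG = 4/3:-1/3

BP:PG = -4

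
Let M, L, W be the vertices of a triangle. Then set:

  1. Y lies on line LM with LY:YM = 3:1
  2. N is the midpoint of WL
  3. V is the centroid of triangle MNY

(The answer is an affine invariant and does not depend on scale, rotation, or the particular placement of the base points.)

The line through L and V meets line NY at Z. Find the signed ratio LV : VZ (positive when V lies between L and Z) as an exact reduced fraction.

LV:VZ = -10

Assign M = (0, 0), L = (1, 0), W = (0, 1) — the answer is frame-independent, so this choice is without loss of generality.
1. Y lies on line LM with LY:YM = 3:1 ⇒ Y = (1/4, 0)
2. N is the midpoint of WL ⇒ N = (1/2, 1/2)
3. V is the centroid of triangle MNY ⇒ V = (1/4, 1/6)
line LV meets NY at Z = (13/40, 3/20)
V = L + t·(Z−L) with t = 10/9, so LV:VZ = 10/9:-1/9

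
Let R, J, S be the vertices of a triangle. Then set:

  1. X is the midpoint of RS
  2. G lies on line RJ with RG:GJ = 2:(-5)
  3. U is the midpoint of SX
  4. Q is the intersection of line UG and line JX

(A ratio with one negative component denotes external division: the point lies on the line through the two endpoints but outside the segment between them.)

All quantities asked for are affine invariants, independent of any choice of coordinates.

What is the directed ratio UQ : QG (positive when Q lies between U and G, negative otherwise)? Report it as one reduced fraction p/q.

Work in coordinates with R = (0, 0), J = (1, 0), S = (0, 1).
1. X is the midpoint of RS ⇒ X = (0, 1/2)
2. G lies on line RJ with RG:GJ = 2:(-5) ⇒ G = (-2/3, 0)
3. U is the midpoint of SX ⇒ U = (0, 3/4)
4. Q is the intersection of line UG and line JX ⇒ Q = (-2/13, 15/26)
Q = U + t·(G−U) with t = 3/13, so UQ:QG = t:(1−t) = 3/13:10/13

UQ:QG = 3/10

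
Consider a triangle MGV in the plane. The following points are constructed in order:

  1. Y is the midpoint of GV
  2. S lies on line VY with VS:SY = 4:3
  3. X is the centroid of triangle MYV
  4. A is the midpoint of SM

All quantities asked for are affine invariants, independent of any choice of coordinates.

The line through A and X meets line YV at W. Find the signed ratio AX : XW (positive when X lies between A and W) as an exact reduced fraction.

AX:XW = 1/2

Choose coordinates M = (0, 0), G = (1, 0), V = (0, 1).
1. Y is the midpoint of GV ⇒ Y = (1/2, 1/2)
2. S lies on line VY with VS:SY = 4:3 ⇒ S = (2/7, 5/7)
3. X is the centroid of triangle MYV ⇒ X = (1/6, 1/2)
4. A is the midpoint of SM ⇒ A = (1/7, 5/14)
line AX meets YV at W = (3/14, 11/14)
X = A + t·(W−A) with t = 1/3, so AX:XW = 1/3:2/3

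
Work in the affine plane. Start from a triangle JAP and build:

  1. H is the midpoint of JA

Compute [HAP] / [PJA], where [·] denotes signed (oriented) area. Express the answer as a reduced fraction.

[HAP]:[PJA] = 1/2

Assign J = (0, 0), A = (1, 0), P = (0, 1) — the answer is frame-independent, so this choice is without loss of generality.
1. H is the midpoint of JA ⇒ H = (1/2, 0)
2·[HAP] = 1/2, 2·[PJA] = 1
[HAP]:[PJA] = 1/2:1 = 1/2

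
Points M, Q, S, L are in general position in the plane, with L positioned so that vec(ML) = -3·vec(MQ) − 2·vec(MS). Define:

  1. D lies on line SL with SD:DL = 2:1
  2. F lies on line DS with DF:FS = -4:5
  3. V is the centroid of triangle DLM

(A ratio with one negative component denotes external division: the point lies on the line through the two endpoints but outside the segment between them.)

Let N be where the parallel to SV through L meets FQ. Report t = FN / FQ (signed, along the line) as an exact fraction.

Choose coordinates M = (0, 0), Q = (1, 0), S = (0, 1), L = (-3, -2).
1. D lies on line SL with SD:DL = 2:1 ⇒ D = (-2, -1)
2. F lies on line DS with DF:FS = -4:5 ⇒ F = (-10, -9)
3. V is the centroid of triangle DLM ⇒ V = (-5/3, -1)
through L parallel to SV: direction (-5/3, -2); meets FQ at N = (-19/3, -6)
N = F + t·(Q−F) with t = 1/3

t = 1/3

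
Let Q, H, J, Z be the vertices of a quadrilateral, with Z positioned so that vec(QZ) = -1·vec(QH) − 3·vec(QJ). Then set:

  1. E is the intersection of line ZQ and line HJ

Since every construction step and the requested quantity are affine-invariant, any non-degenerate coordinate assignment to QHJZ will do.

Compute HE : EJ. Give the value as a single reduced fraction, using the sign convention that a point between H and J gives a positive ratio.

Choose coordinates Q = (0, 0), H = (1, 0), J = (0, 1), Z = (-1, -3).
1. E is the intersection of line ZQ and line HJ ⇒ E = (1/4, 3/4)
E = H + t·(J−H) with t = 3/4, so HE:EJ = t:(1−t) = 3/4:1/4

HE:EJ = 3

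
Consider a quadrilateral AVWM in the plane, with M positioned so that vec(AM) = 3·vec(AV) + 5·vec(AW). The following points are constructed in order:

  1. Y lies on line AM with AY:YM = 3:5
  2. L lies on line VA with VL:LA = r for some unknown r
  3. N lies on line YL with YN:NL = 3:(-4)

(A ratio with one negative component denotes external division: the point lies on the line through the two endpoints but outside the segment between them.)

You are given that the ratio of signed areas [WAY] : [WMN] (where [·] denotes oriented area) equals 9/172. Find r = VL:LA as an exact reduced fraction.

r = -2/5

Work in coordinates with A = (0, 0), V = (1, 0), W = (0, 1), M = (3, 5).
1. Y lies on line AM with AY:YM = 3:5 ⇒ Y = (9/8, 15/8)
2. With VL:LA = r, write λ = r/(r+1) so L = V + λ·(A−V); L is affine-linear in λ
3. N lies on line YL with YN:NL = 3:(-4) ⇒ N is an affine combination of earlier points and hence also affine-linear in λ
Every point depending on L is an affine combination of L and λ-independent points, so each such coordinate is linear in λ; the λ² term in each signed area is a multiple of (A−V)×(A−V) = 0, so 2·[WAY] and 2·[WMN] are each linear in λ. Evaluating at λ=0 and λ=1:
  2·[WAY] = 9/8,   2·[WMN] = -12·λ + 27/2
So [WAY]:[WMN] = (9/8) / (-12·λ + 27/2). Setting this equal to 9/172:
  9/8 = 9/172·(-12·λ + 27/2)  ⇒  λ = -2/3
Then r = λ/(1−λ) = (-2/3)/(5/3) = -2/5. Check: with r = -2/5, L = (5/3, 0) and [WAY]:[WMN] = 9/172 as required.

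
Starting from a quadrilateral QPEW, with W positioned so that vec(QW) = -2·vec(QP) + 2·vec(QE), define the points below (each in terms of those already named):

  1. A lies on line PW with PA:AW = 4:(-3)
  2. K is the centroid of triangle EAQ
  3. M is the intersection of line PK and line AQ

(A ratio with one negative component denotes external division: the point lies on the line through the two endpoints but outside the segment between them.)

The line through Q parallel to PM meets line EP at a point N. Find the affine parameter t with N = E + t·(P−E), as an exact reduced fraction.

Work in coordinates with Q = (0, 0), P = (1, 0), E = (0, 1), W = (-2, 2).
1. A lies on line PW with PA:AW = 4:(-3) ⇒ A = (-11, 8)
2. K is the centroid of triangle EAQ ⇒ K = (-11/3, 3)
3. M is the intersection of line PK and line AQ ⇒ M = (-99/13, 72/13)
through Q parallel to PM: direction (-112/13, 72/13); meets EP at N = (14/5, -9/5)
N = E + t·(P−E) with t = 14/5

t = 14/5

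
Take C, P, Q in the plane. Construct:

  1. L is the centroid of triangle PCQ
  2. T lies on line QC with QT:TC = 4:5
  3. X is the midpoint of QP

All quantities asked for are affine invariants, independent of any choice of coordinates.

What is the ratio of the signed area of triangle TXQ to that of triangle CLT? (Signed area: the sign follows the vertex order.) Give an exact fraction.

[TXQ]:[CLT] = 6/5

Choose coordinates C = (0, 0), P = (1, 0), Q = (0, 1).
1. L is the centroid of triangle PCQ ⇒ L = (1/3, 1/3)
2. T lies on line QC with QT:TC = 4:5 ⇒ T = (0, 5/9)
3. X is the midpoint of QP ⇒ X = (1/2, 1/2)
2·[TXQ] = 2/9, 2·[CLT] = 5/27
[TXQ]:[CLT] = 2/9:5/27 = 6/5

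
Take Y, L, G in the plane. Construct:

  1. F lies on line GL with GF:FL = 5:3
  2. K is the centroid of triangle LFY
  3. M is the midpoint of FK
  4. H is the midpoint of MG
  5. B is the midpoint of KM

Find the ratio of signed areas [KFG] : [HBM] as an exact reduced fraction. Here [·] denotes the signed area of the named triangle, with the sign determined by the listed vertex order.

[KFG]:[HBM] = 8

Assign Y = (0, 0), L = (1, 0), G = (0, 1) — the answer is frame-independent, so this choice is without loss of generality.
1. F lies on line GL with GF:FL = 5:3 ⇒ F = (5/8, 3/8)
2. K is the centroid of triangle LFY ⇒ K = (13/24, 1/8)
3. M is the midpoint of FK ⇒ M = (7/12, 1/4)
4. H is the midpoint of MG ⇒ H = (7/24, 5/8)
5. B is the midpoint of KM ⇒ B = (9/16, 3/16)
2·[KFG] = 5/24, 2·[HBM] = 5/192
[KFG]:[HBM] = 5/24:5/192 = 8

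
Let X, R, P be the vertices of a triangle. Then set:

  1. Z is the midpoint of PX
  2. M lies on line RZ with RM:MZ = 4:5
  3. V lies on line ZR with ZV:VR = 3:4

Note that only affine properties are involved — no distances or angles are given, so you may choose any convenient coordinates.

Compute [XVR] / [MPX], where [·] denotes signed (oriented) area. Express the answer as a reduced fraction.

Work in coordinates with X = (0, 0), R = (1, 0), P = (0, 1).
1. Z is the midpoint of PX ⇒ Z = (0, 1/2)
2. M lies on line RZ with RM:MZ = 4:5 ⇒ M = (5/9, 2/9)
3. V lies on line ZR with ZV:VR = 3:4 ⇒ V = (3/7, 2/7)
2·[XVR] = -2/7, 2·[MPX] = 5/9
[XVR]:[MPX] = -2/7:5/9 = -18/35

[XVR]:[MPX] = -18/35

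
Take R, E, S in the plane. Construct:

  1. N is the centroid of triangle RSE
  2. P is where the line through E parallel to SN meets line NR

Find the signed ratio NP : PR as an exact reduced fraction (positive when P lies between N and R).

Set R = (0, 0), E = (1, 0), S = (0, 1); any affine frame gives the same invariant.
1. N is the centroid of triangle RSE ⇒ N = (1/3, 1/3)
2. P is where the line through E parallel to SN meets line NR ⇒ P = (2/3, 2/3)
P = N + t·(R−N) with t = -1, so NP:PR = t:(1−t) = -1:2

NP:PR = -1/2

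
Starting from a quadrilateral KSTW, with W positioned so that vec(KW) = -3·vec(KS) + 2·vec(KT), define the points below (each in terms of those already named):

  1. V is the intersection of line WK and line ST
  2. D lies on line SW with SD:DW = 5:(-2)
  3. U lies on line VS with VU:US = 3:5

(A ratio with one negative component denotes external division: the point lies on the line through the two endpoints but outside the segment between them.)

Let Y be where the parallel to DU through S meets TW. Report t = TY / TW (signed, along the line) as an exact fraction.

Assign K = (0, 0), S = (1, 0), T = (0, 1), W = (-3, 2) — the answer is frame-independent, so this choice is without loss of generality.
1. V is the intersection of line WK and line ST ⇒ V = (3, -2)
2. D lies on line SW with SD:DW = 5:(-2) ⇒ D = (-17/3, 10/3)
3. U lies on line VS with VU:US = 3:5 ⇒ U = (9/4, -5/4)
through S parallel to DU: direction (95/12, -55/12); meets TW at Y = (-12/7, 11/7)
Y = T + t·(W−T) with t = 4/7

t = 4/7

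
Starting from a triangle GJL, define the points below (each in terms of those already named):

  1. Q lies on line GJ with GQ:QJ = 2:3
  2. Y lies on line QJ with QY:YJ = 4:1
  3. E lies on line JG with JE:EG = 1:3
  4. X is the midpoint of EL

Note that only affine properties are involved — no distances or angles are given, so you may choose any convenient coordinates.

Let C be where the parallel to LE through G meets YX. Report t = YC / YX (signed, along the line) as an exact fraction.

t = 88/13

Choose coordinates G = (0, 0), J = (1, 0), L = (0, 1).
1. Q lies on line GJ with GQ:QJ = 2:3 ⇒ Q = (2/5, 0)
2. Y lies on line QJ with QY:YJ = 4:1 ⇒ Y = (22/25, 0)
3. E lies on line JG with JE:EG = 1:3 ⇒ E = (3/4, 0)
4. X is the midpoint of EL ⇒ X = (3/8, 1/2)
through G parallel to LE: direction (3/4, -1); meets YX at C = (-33/13, 44/13)
C = Y + t·(X−Y) with t = 88/13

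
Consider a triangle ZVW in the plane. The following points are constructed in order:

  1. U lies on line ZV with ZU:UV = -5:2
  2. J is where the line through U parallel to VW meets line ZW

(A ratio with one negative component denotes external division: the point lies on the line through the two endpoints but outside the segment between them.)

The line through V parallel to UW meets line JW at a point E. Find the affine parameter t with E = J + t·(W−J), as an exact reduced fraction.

Assign Z = (0, 0), V = (1, 0), W = (0, 1) — the answer is frame-independent, so this choice is without loss of generality.
1. U lies on line ZV with ZU:UV = -5:2 ⇒ U = (5/3, 0)
2. J is where the line through U parallel to VW meets line ZW ⇒ J = (0, 5/3)
through V parallel to UW: direction (-5/3, 1); meets JW at E = (0, 3/5)
E = J + t·(W−J) with t = 8/5

t = 8/5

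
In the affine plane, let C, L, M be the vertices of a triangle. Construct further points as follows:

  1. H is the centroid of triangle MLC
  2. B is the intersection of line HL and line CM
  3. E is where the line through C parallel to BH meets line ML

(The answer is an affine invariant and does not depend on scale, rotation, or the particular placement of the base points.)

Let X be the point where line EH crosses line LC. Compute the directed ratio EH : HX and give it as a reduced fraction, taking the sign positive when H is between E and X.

EH:HX = -4

Choose coordinates C = (0, 0), L = (1, 0), M = (0, 1).
1. H is the centroid of triangle MLC ⇒ H = (1/3, 1/3)
2. B is the intersection of line HL and line CM ⇒ B = (0, 1/2)
3. E is where the line through C parallel to BH meets line ML ⇒ E = (2, -1)
line EH meets LC at X = (3/4, 0)
H = E + t·(X−E) with t = 4/3, so EH:HX = 4/3:-1/3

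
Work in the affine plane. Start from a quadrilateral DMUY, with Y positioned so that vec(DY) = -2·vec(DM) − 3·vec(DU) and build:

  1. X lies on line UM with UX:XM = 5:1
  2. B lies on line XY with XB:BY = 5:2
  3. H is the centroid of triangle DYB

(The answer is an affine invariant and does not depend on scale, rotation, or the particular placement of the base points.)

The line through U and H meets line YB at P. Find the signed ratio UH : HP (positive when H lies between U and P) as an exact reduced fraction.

UH:HP = 77/13

Set D = (0, 0), M = (1, 0), U = (0, 1), Y = (-2, -3); any affine frame gives the same invariant.
1. X lies on line UM with UX:XM = 5:1 ⇒ X = (5/6, 1/6)
2. B lies on line XY with XB:BY = 5:2 ⇒ B = (-25/21, -44/21)
3. H is the centroid of triangle DYB ⇒ H = (-67/63, -107/63)
line UH meets YB at P = (-670/539, -1161/539)
H = U + t·(P−U) with t = 77/90, so UH:HP = 77/90:13/90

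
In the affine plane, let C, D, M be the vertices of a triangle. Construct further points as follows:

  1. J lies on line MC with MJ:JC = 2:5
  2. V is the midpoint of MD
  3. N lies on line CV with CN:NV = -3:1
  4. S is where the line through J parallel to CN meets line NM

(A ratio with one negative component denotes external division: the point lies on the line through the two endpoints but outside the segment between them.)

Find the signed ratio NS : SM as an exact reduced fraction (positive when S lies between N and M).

NS:SM = 5/2

Work in coordinates with C = (0, 0), D = (1, 0), M = (0, 1).
1. J lies on line MC with MJ:JC = 2:5 ⇒ J = (0, 5/7)
2. V is the midpoint of MD ⇒ V = (1/2, 1/2)
3. N lies on line CV with CN:NV = -3:1 ⇒ N = (3/4, 3/4)
4. S is where the line through J parallel to CN meets line NM ⇒ S = (3/14, 13/14)
S = N + t·(M−N) with t = 5/7, so NS:SM = t:(1−t) = 5/7:2/7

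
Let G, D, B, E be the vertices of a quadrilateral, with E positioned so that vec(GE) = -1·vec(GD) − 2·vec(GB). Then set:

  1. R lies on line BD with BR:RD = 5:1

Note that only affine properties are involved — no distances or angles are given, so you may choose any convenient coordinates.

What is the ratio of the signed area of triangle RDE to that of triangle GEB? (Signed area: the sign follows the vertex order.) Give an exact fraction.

Assign G = (0, 0), D = (1, 0), B = (0, 1), E = (-1, -2) — the answer is frame-independent, so this choice is without loss of generality.
1. R lies on line BD with BR:RD = 5:1 ⇒ R = (5/6, 1/6)
2·[RDE] = -2/3, 2·[GEB] = -1
[RDE]:[GEB] = -2/3:-1 = 2/3

[RDE]:[GEB] = 2/3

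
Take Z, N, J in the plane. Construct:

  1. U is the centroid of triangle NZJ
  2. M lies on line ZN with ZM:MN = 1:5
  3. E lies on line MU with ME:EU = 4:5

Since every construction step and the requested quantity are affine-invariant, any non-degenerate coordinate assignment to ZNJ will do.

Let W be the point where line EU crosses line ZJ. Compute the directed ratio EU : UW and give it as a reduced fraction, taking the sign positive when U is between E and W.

EU:UW = -5/18

Choose coordinates Z = (0, 0), N = (1, 0), J = (0, 1).
1. U is the centroid of triangle NZJ ⇒ U = (1/3, 1/3)
2. M lies on line ZN with ZM:MN = 1:5 ⇒ M = (1/6, 0)
3. E lies on line MU with ME:EU = 4:5 ⇒ E = (13/54, 4/27)
line EU meets ZJ at W = (0, -1/3)
U = E + t·(W−E) with t = -5/13, so EU:UW = -5/13:18/13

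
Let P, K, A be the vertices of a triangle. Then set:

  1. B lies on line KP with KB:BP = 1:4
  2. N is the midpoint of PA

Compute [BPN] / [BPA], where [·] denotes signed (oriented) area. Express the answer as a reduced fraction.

Set P = (0, 0), K = (1, 0), A = (0, 1); any affine frame gives the same invariant.
1. B lies on line KP with KB:BP = 1:4 ⇒ B = (4/5, 0)
2. N is the midpoint of PA ⇒ N = (0, 1/2)
2·[BPN] = -2/5, 2·[BPA] = -4/5
[BPN]:[BPA] = -2/5:-4/5 = 1/2

[BPN]:[BPA] = 1/2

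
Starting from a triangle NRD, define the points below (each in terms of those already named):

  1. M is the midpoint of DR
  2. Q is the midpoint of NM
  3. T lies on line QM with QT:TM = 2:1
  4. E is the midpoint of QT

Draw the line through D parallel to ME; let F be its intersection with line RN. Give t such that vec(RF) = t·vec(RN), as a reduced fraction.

t = 2

Set N = (0, 0), R = (1, 0), D = (0, 1); any affine frame gives the same invariant.
1. M is the midpoint of DR ⇒ M = (1/2, 1/2)
2. Q is the midpoint of NM ⇒ Q = (1/4, 1/4)
3. T lies on line QM with QT:TM = 2:1 ⇒ T = (5/12, 5/12)
4. E is the midpoint of QT ⇒ E = (1/3, 1/3)
through D parallel to ME: direction (-1/6, -1/6); meets RN at F = (-1, 0)
F = R + t·(N−R) with t = 2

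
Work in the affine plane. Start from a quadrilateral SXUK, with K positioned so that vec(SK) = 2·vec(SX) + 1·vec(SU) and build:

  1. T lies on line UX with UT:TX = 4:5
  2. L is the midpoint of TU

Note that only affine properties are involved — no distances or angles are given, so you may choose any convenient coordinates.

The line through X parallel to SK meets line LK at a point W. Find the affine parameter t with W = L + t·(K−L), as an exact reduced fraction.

t = 7/4

Work in coordinates with S = (0, 0), X = (1, 0), U = (0, 1), K = (2, 1).
1. T lies on line UX with UT:TX = 4:5 ⇒ T = (4/9, 5/9)
2. L is the midpoint of TU ⇒ L = (2/9, 7/9)
through X parallel to SK: direction (2, 1); meets LK at W = (10/3, 7/6)
W = L + t·(K−L) with t = 7/4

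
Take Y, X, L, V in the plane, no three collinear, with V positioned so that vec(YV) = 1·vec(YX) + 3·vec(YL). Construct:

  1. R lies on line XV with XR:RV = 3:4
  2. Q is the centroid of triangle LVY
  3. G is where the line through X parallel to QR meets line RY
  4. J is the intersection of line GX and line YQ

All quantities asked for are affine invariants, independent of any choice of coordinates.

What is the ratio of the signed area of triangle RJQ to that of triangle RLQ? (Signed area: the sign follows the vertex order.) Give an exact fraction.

[RJQ]:[RLQ] = 18/5

Assign Y = (0, 0), X = (1, 0), L = (0, 1), V = (1, 3) — the answer is frame-independent, so this choice is without loss of generality.
1. R lies on line XV with XR:RV = 3:4 ⇒ R = (1, 9/7)
2. Q is the centroid of triangle LVY ⇒ Q = (1/3, 4/3)
3. G is where the line through X parallel to QR meets line RY ⇒ G = (1/19, 9/133)
4. J is the intersection of line GX and line YQ ⇒ J = (1/57, 4/57)
2·[RJQ] = -6/7, 2·[RLQ] = -5/21
[RJQ]:[RLQ] = -6/7:-5/21 = 18/5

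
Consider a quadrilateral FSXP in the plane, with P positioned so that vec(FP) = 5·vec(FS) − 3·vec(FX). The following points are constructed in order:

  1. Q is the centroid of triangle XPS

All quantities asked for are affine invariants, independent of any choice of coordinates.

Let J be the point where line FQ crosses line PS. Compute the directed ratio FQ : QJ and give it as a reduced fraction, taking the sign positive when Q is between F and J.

Work in coordinates with F = (0, 0), S = (1, 0), X = (0, 1), P = (5, -3).
1. Q is the centroid of triangle XPS ⇒ Q = (2, -2/3)
line FQ meets PS at J = (9/5, -3/5)
Q = F + t·(J−F) with t = 10/9, so FQ:QJ = 10/9:-1/9

FQ:QJ = -10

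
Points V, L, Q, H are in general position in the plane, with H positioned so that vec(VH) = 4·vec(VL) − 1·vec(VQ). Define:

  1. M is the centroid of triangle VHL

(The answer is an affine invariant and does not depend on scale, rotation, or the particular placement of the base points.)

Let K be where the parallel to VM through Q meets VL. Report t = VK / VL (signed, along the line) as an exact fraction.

t = 5

Assign V = (0, 0), L = (1, 0), Q = (0, 1), H = (4, -1) — the answer is frame-independent, so this choice is without loss of generality.
1. M is the centroid of triangle VHL ⇒ M = (5/3, -1/3)
through Q parallel to VM: direction (5/3, -1/3); meets VL at K = (5, 0)
K = V + t·(L−V) with t = 5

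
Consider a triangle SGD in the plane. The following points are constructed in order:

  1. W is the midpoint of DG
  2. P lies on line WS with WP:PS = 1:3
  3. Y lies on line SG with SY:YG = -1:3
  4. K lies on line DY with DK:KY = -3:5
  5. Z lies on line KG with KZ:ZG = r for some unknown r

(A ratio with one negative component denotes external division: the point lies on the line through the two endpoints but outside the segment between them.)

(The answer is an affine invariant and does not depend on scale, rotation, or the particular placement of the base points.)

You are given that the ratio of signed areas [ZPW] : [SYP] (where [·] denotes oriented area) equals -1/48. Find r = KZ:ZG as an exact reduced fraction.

Assign S = (0, 0), G = (1, 0), D = (0, 1) — the answer is frame-independent, so this choice is without loss of generality.
1. W is the midpoint of DG ⇒ W = (1/2, 1/2)
2. P lies on line WS with WP:PS = 1:3 ⇒ P = (3/8, 3/8)
3. Y lies on line SG with SY:YG = -1:3 ⇒ Y = (-1/2, 0)
4. K lies on line DY with DK:KY = -3:5 ⇒ K = (3/4, 5/2)
5. With KZ:ZG = r, write λ = r/(r+1) so Z = K + λ·(G−K); Z is affine-linear in λ
Every point depending on Z is an affine combination of Z and λ-independent points, so each such coordinate is linear in λ; the λ² term in each signed area is a multiple of (G−K)×(G−K) = 0, so 2·[ZPW] and 2·[SYP] are each linear in λ. Evaluating at λ=0 and λ=1:
  2·[ZPW] = -11/32·λ + 7/32,   2·[SYP] = -3/16
So [ZPW]:[SYP] = (-11/32·λ + 7/32) / (-3/16). Setting this equal to -1/48:
  -11/32·λ + 7/32 = -1/48·(-3/16)  ⇒  λ = 5/8
Then r = λ/(1−λ) = (5/8)/(3/8) = 5/3. Check: with r = 5/3, Z = (29/32, 15/16) and [ZPW]:[SYP] = -1/48 as required.

r = 5/3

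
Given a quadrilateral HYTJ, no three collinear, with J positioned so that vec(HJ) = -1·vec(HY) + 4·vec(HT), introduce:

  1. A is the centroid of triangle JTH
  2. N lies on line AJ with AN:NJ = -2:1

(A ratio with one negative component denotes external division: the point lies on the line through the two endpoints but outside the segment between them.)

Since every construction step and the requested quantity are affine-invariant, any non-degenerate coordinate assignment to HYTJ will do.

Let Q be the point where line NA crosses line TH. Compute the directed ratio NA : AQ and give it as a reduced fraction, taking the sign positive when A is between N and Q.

NA:AQ = 4

Work in coordinates with H = (0, 0), Y = (1, 0), T = (0, 1), J = (-1, 4).
1. A is the centroid of triangle JTH ⇒ A = (-1/3, 5/3)
2. N lies on line AJ with AN:NJ = -2:1 ⇒ N = (-5/3, 19/3)
line NA meets TH at Q = (0, 1/2)
A = N + t·(Q−N) with t = 4/5, so NA:AQ = 4/5:1/5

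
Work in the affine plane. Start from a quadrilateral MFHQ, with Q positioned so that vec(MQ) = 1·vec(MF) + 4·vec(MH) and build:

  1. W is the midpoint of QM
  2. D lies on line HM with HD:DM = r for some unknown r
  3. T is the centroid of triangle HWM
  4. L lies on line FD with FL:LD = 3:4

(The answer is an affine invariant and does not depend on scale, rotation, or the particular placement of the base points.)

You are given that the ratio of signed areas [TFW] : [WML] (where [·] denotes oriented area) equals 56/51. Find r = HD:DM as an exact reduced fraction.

Choose coordinates M = (0, 0), F = (1, 0), H = (0, 1), Q = (1, 4).
1. W is the midpoint of QM ⇒ W = (1/2, 2)
2. With HD:DM = r, write λ = r/(r+1) so D = H + λ·(M−H); D is affine-linear in λ
3. T is the centroid of triangle HWM ⇒ T = (1/6, 1)
4. L lies on line FD with FL:LD = 3:4 ⇒ L is an affine combination of earlier points and hence also affine-linear in λ
Every point depending on D is an affine combination of D and λ-independent points, so each such coordinate is linear in λ; the λ² term in each signed area is a multiple of (M−H)×(M−H) = 0, so 2·[TFW] and 2·[WML] are each linear in λ. Evaluating at λ=0 and λ=1:
  2·[TFW] = 7/6,   2·[WML] = 3/14·λ + 13/14
So [TFW]:[WML] = (7/6) / (3/14·λ + 13/14). Setting this equal to 56/51:
  7/6 = 56/51·(3/14·λ + 13/14)  ⇒  λ = 5/8
Then r = λ/(1−λ) = (5/8)/(3/8) = 5/3. Check: with r = 5/3, D = (0, 3/8) and [TFW]:[WML] = 56/51 as required.

r = 5/3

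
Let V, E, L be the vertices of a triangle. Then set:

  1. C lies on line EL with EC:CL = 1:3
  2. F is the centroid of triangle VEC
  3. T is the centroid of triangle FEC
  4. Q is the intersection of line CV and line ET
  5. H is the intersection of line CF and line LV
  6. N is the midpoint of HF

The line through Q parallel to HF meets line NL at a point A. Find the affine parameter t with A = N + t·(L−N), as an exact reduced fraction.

Work in coordinates with V = (0, 0), E = (1, 0), L = (0, 1).
1. C lies on line EL with EC:CL = 1:3 ⇒ C = (3/4, 1/4)
2. F is the centroid of triangle VEC ⇒ F = (7/12, 1/12)
3. T is the centroid of triangle FEC ⇒ T = (7/9, 1/9)
4. Q is the intersection of line CV and line ET ⇒ Q = (3/5, 1/5)
5. H is the intersection of line CF and line LV ⇒ H = (0, -1/2)
6. N is the midpoint of HF ⇒ N = (7/24, -5/24)
through Q parallel to HF: direction (7/12, 7/12); meets NL at A = (49/180, -23/180)
A = N + t·(L−N) with t = 1/15

t = 1/15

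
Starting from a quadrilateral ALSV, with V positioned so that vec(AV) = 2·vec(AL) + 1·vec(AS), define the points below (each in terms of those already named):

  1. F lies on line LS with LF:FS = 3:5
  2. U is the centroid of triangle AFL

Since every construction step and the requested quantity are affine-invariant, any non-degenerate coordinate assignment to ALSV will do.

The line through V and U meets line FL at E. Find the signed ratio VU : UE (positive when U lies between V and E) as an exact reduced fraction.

Work in coordinates with A = (0, 0), L = (1, 0), S = (0, 1), V = (2, 1).
1. F lies on line LS with LF:FS = 3:5 ⇒ F = (5/8, 3/8)
2. U is the centroid of triangle AFL ⇒ U = (13/24, 1/8)
line VU meets FL at E = (3/4, 1/4)
U = V + t·(E−V) with t = 7/6, so VU:UE = 7/6:-1/6

VU:UE = -7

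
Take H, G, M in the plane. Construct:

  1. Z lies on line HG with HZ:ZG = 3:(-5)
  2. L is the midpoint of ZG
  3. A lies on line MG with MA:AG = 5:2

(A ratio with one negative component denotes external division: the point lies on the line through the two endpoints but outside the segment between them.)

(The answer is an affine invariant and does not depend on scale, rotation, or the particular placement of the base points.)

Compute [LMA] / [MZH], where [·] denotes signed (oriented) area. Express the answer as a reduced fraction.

[LMA]:[MZH] = -25/42

Assign H = (0, 0), G = (1, 0), M = (0, 1) — the answer is frame-independent, so this choice is without loss of generality.
1. Z lies on line HG with HZ:ZG = 3:(-5) ⇒ Z = (-3/2, 0)
2. L is the midpoint of ZG ⇒ L = (-1/4, 0)
3. A lies on line MG with MA:AG = 5:2 ⇒ A = (5/7, 2/7)
2·[LMA] = -25/28, 2·[MZH] = 3/2
[LMA]:[MZH] = -25/28:3/2 = -25/42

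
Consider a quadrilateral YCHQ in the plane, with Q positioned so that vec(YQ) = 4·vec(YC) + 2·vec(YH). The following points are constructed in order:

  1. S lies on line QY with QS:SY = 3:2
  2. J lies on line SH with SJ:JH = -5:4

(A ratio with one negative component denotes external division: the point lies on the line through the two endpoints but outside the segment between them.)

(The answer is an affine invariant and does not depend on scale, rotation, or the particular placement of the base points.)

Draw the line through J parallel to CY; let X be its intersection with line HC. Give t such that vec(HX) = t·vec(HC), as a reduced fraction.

t = -4/5

Work in coordinates with Y = (0, 0), C = (1, 0), H = (0, 1), Q = (4, 2).
1. S lies on line QY with QS:SY = 3:2 ⇒ S = (8/5, 4/5)
2. J lies on line SH with SJ:JH = -5:4 ⇒ J = (-32/5, 9/5)
through J parallel to CY: direction (-1, 0); meets HC at X = (-4/5, 9/5)
X = H + t·(C−H) with t = -4/5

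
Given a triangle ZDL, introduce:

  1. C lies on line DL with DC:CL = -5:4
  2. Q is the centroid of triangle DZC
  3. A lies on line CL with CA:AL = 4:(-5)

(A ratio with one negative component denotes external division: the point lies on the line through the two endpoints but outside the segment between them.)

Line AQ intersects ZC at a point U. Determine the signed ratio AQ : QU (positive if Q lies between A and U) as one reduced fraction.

AQ:QU = -53/5

Choose coordinates Z = (0, 0), D = (1, 0), L = (0, 1).
1. C lies on line DL with DC:CL = -5:4 ⇒ C = (-4, 5)
2. Q is the centroid of triangle DZC ⇒ Q = (-1, 5/3)
3. A lies on line CL with CA:AL = 4:(-5) ⇒ A = (-20, 21)
line AQ meets ZC at U = (-148/53, 185/53)
Q = A + t·(U−A) with t = 53/48, so AQ:QU = 53/48:-5/48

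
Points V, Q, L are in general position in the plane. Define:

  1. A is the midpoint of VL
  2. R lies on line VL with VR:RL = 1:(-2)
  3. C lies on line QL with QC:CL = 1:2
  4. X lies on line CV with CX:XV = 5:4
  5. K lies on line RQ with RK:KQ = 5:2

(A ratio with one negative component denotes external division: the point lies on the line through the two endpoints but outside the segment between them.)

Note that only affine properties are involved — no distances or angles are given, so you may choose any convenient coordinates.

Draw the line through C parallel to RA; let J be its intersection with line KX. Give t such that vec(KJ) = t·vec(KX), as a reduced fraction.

t = 9/79

Set V = (0, 0), Q = (1, 0), L = (0, 1); any affine frame gives the same invariant.
1. A is the midpoint of VL ⇒ A = (0, 1/2)
2. R lies on line VL with VR:RL = 1:(-2) ⇒ R = (0, -1)
3. C lies on line QL with QC:CL = 1:2 ⇒ C = (2/3, 1/3)
4. X lies on line CV with CX:XV = 5:4 ⇒ X = (8/27, 4/27)
5. K lies on line RQ with RK:KQ = 5:2 ⇒ K = (5/7, -2/7)
through C parallel to RA: direction (0, 3/2); meets KX at J = (2/3, -56/237)
J = K + t·(X−K) with t = 9/79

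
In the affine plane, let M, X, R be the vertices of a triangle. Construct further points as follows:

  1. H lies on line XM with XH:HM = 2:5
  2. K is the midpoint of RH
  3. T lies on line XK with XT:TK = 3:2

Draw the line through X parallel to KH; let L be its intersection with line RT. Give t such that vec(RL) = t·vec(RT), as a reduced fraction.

t = 5/2

Set M = (0, 0), X = (1, 0), R = (0, 1); any affine frame gives the same invariant.
1. H lies on line XM with XH:HM = 2:5 ⇒ H = (5/7, 0)
2. K is the midpoint of RH ⇒ K = (5/14, 1/2)
3. T lies on line XK with XT:TK = 3:2 ⇒ T = (43/70, 3/10)
through X parallel to KH: direction (5/14, -1/2); meets RT at L = (43/28, -3/4)
L = R + t·(T−R) with t = 5/2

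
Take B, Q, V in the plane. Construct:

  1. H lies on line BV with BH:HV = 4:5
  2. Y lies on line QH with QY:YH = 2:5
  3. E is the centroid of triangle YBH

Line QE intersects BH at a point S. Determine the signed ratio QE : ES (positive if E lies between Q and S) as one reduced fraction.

QE:ES = 16/5

Assign B = (0, 0), Q = (1, 0), V = (0, 1) — the answer is frame-independent, so this choice is without loss of generality.
1. H lies on line BV with BH:HV = 4:5 ⇒ H = (0, 4/9)
2. Y lies on line QH with QY:YH = 2:5 ⇒ Y = (5/7, 8/63)
3. E is the centroid of triangle YBH ⇒ E = (5/21, 4/21)
line QE meets BH at S = (0, 1/4)
E = Q + t·(S−Q) with t = 16/21, so QE:ES = 16/21:5/21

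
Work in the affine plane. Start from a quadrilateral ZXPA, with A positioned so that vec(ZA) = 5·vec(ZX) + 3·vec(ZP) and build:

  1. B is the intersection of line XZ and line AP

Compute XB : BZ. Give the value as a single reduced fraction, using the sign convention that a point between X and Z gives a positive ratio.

Assign Z = (0, 0), X = (1, 0), P = (0, 1), A = (5, 3) — the answer is frame-independent, so this choice is without loss of generality.
1. B is the intersection of line XZ and line AP ⇒ B = (-5/2, 0)
B = X + t·(Z−X) with t = 7/2, so XB:BZ = t:(1−t) = 7/2:-5/2

XB:BZ = -7/5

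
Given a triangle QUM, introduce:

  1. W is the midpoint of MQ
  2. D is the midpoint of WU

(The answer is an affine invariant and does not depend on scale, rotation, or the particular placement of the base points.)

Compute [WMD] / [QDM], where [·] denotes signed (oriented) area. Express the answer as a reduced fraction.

[WMD]:[QDM] = -1/2

Work in coordinates with Q = (0, 0), U = (1, 0), M = (0, 1).
1. W is the midpoint of MQ ⇒ W = (0, 1/2)
2. D is the midpoint of WU ⇒ D = (1/2, 1/4)
2·[WMD] = -1/4, 2·[QDM] = 1/2
[WMD]:[QDM] = -1/4:1/2 = -1/2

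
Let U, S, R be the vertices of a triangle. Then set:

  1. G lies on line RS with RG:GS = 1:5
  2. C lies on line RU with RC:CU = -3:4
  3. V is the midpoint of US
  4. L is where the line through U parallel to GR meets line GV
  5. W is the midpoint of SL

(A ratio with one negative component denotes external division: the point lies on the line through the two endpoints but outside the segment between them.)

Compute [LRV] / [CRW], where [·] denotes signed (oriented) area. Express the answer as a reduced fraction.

Set U = (0, 0), S = (1, 0), R = (0, 1); any affine frame gives the same invariant.
1. G lies on line RS with RG:GS = 1:5 ⇒ G = (1/6, 5/6)
2. C lies on line RU with RC:CU = -3:4 ⇒ C = (0, 4)
3. V is the midpoint of US ⇒ V = (1/2, 0)
4. L is where the line through U parallel to GR meets line GV ⇒ L = (5/6, -5/6)
5. W is the midpoint of SL ⇒ W = (11/12, -5/12)
2·[LRV] = -1/12, 2·[CRW] = 11/4
[LRV]:[CRW] = -1/12:11/4 = -1/33

[LRV]:[CRW] = -1/33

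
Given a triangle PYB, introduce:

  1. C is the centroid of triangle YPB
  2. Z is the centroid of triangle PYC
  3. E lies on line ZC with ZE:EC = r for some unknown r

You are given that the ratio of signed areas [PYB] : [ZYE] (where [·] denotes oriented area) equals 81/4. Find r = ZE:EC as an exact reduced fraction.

Set P = (0, 0), Y = (1, 0), B = (0, 1); any affine frame gives the same invariant.
1. C is the centroid of triangle YPB ⇒ C = (1/3, 1/3)
2. Z is the centroid of triangle PYC ⇒ Z = (4/9, 1/9)
3. With ZE:EC = r, write λ = r/(r+1) so E = Z + λ·(C−Z); E is affine-linear in λ
Every point depending on E is an affine combination of E and λ-independent points, so each such coordinate is linear in λ; the λ² term in each signed area is a multiple of (C−Z)×(C−Z) = 0, so 2·[PYB] and 2·[ZYE] are each linear in λ. Evaluating at λ=0 and λ=1:
  2·[PYB] = 1,   2·[ZYE] = 1/9·λ
So [PYB]:[ZYE] = (1) / (1/9·λ). Setting this equal to 81/4:
  1 = 81/4·(1/9·λ)  ⇒  λ = 4/9
Then r = λ/(1−λ) = (4/9)/(5/9) = 4/5. Check: with r = 4/5, E = (32/81, 17/81) and [PYB]:[ZYE] = 81/4 as required.

r = 4/5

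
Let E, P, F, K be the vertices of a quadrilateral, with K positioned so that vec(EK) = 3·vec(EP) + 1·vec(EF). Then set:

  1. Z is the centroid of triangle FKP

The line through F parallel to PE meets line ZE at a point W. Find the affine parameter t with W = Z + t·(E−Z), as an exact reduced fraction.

Choose coordinates E = (0, 0), P = (1, 0), F = (0, 1), K = (3, 1).
1. Z is the centroid of triangle FKP ⇒ Z = (4/3, 2/3)
through F parallel to PE: direction (-1, 0); meets ZE at W = (2, 1)
W = Z + t·(E−Z) with t = -1/2

t = -1/2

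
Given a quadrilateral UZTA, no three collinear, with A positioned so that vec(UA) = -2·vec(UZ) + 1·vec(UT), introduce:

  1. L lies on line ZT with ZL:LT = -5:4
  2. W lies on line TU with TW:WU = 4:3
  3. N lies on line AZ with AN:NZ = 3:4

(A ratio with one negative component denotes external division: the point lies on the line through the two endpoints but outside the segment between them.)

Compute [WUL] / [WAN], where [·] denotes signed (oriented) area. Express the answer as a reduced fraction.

Choose coordinates U = (0, 0), Z = (1, 0), T = (0, 1), A = (-2, 1).
1. L lies on line ZT with ZL:LT = -5:4 ⇒ L = (-4, 5)
2. W lies on line TU with TW:WU = 4:3 ⇒ W = (0, 3/7)
3. N lies on line AZ with AN:NZ = 3:4 ⇒ N = (-5/7, 4/7)
2·[WUL] = -12/7, 2·[WAN] = 6/49
[WUL]:[WAN] = -12/7:6/49 = -14

[WUL]:[WAN] = -14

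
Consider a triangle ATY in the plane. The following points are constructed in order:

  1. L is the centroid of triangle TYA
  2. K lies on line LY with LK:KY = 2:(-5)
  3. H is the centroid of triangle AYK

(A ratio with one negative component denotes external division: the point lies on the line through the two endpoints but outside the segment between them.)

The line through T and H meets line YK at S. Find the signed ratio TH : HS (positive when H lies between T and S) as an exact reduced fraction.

TH:HS = -4

Choose coordinates A = (0, 0), T = (1, 0), Y = (0, 1).
1. L is the centroid of triangle TYA ⇒ L = (1/3, 1/3)
2. K lies on line LY with LK:KY = 2:(-5) ⇒ K = (5/9, -1/9)
3. H is the centroid of triangle AYK ⇒ H = (5/27, 8/27)
line TH meets YK at S = (7/18, 2/9)
H = T + t·(S−T) with t = 4/3, so TH:HS = 4/3:-1/3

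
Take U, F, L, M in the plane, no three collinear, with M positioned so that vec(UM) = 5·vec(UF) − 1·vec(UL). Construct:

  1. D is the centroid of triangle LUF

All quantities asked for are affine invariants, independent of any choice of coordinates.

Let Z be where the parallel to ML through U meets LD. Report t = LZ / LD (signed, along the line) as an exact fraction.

t = 15/8

Assign U = (0, 0), F = (1, 0), L = (0, 1), M = (5, -1) — the answer is frame-independent, so this choice is without loss of generality.
1. D is the centroid of triangle LUF ⇒ D = (1/3, 1/3)
through U parallel to ML: direction (-5, 2); meets LD at Z = (5/8, -1/4)
Z = L + t·(D−L) with t = 15/8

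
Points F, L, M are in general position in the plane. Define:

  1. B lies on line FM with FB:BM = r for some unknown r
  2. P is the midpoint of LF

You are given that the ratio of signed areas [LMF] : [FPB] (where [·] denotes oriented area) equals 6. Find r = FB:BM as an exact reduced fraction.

Assign F = (0, 0), L = (1, 0), M = (0, 1) — the answer is frame-independent, so this choice is without loss of generality.
1. With FB:BM = r, write λ = r/(r+1) so B = F + λ·(M−F); B is affine-linear in λ
2. P is the midpoint of LF ⇒ P = (1/2, 0)
Every point depending on B is an affine combination of B and λ-independent points, so each such coordinate is linear in λ; the λ² term in each signed area is a multiple of (M−F)×(M−F) = 0, so 2·[LMF] and 2·[FPB] are each linear in λ. Evaluating at λ=0 and λ=1:
  2·[LMF] = 1,   2·[FPB] = 1/2·λ
So [LMF]:[FPB] = (1) / (1/2·λ). Setting this equal to 6:
  1 = 6·(1/2·λ)  ⇒  λ = 1/3
Then r = λ/(1−λ) = (1/3)/(2/3) = 1/2. Check: with r = 1/2, B = (0, 1/3) and [LMF]:[FPB] = 6 as required.

r = 1/2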